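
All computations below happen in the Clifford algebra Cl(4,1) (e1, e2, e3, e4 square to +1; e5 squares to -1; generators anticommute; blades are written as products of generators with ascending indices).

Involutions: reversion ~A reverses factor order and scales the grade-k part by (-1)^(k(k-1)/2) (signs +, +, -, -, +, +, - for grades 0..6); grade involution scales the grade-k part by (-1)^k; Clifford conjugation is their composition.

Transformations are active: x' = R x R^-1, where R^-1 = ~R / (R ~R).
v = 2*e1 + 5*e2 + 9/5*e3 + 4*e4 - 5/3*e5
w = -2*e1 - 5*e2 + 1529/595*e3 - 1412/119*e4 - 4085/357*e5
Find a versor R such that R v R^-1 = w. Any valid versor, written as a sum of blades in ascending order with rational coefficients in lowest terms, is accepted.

Key observation: q(v) = q(w) = 10229/225 (sandwiches preserve the norm), so R = v + w = 520/119*e3 - 936/119*e4 - 1560/119*e5 works whenever it is invertible — the component of v along it is kept and (v - w)/2 reverses, sending v to w.
Answer: 520/119*e3 - 936/119*e4 - 1560/119*e5


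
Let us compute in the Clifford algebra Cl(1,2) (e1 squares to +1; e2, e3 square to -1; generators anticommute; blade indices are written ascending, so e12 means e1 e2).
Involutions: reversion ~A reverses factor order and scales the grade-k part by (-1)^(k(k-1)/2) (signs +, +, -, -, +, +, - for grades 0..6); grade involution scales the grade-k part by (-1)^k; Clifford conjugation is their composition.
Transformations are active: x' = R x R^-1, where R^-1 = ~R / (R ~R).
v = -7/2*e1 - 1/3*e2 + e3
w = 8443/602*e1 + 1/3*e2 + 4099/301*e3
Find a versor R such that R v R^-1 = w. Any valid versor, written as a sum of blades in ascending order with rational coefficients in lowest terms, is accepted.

Equal squares first: v^2 = w^2 = 401/36. Then v + w = 3168/301*e1 + 4400/301*e3 is a versor taking v to w, provided it is invertible.
Answer: 3168/301*e1 + 4400/301*e3


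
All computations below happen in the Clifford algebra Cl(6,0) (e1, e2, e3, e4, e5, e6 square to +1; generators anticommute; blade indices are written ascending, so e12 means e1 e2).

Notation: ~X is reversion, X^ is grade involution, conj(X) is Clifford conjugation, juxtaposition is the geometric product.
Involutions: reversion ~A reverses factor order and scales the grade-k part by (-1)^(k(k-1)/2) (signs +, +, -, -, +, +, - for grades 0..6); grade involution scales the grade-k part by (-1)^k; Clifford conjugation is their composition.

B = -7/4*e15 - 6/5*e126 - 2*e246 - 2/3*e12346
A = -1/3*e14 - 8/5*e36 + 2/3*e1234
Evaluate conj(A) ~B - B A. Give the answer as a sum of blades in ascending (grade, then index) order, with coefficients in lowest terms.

first term: -4/9*e6 - 7/12*e45 + 48/25*e123 - 16/15*e124 - 2/3*e126 + 4/3*e136 - 16/5*e234 + 2/9*e236 + 2/5*e246 - 4/5*e346 - 14/5*e1356 - 7/6*e2345
second term: -4/9*e6 + 7/12*e45 - 48/25*e123 + 16/15*e124 + 2/3*e126 - 4/3*e136 + 16/5*e234 - 2/9*e236 - 2/5*e246 + 4/5*e346 - 14/5*e1356 - 7/6*e2345
Answer: -7/6*e45 + 96/25*e123 - 32/15*e124 - 4/3*e126 + 8/3*e136 - 32/5*e234 + 4/9*e236 + 4/5*e246 - 8/5*e346


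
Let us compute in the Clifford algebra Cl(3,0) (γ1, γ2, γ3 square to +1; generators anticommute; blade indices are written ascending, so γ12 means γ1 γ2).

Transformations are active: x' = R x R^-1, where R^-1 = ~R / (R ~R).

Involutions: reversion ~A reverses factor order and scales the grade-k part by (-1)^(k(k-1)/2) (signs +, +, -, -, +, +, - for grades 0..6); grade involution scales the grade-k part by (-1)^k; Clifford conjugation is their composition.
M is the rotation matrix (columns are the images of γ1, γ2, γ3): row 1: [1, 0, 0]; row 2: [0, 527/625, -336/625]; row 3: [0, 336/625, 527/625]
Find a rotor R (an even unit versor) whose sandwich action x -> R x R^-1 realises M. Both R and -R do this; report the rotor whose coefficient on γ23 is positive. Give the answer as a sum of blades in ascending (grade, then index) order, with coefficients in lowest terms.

Method: write R = a + b12*γ12 + b13*γ13 + b23*γ23 with a^2 + b12^2 + b13^2 + b23^2 = 1 (so R^-1 = ~R). Expanding the columns R e_j ~R gives tr M = 4a^2 - 1 and, from the antisymmetric part, M21 - M12 = -4a*b12, M13 - M31 = 4a*b13, M32 - M23 = -4a*b23.
Here tr M = 1679/625, so a^2 = (1 + tr M)/4 = 576/625 and a = ±24/25. Taking a = 24/25: M21 - M12 = 0, M13 - M31 = 0, M32 - M23 = 672/625, giving b12 = 0, b13 = 0, b23 = -7/25, i.e. R = 24/25 - 7/25*γ23.
Its γ23 coefficient is negative, so report the other preimage -R.
Answer: -24/25 + 7/25*γ23. Sheet selection: the two-to-one cover makes ±R indistinguishable at the matrix level (trace 1679/625), so uniqueness comes from the required sign on γ23.


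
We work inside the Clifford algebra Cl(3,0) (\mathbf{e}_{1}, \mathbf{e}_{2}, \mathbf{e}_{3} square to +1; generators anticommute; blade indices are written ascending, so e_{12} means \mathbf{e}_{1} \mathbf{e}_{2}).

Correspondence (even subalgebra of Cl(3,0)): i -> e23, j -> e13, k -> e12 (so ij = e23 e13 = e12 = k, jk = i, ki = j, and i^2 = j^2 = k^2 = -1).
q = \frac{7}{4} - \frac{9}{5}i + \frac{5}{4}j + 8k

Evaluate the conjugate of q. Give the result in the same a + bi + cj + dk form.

In blades: q = \frac{7}{4} + 8 e_{12} + \frac{5}{4} e_{13} - \frac{9}{5} e_{23}.
Quaternion conjugation is reversion on the even subalgebra: the scalar is fixed and every grade-2 blade flips sign, giving \frac{7}{4} - 8 e_{12} - \frac{5}{4} e_{13} + \frac{9}{5} e_{23}; translating back:
Answer: \frac{7}{4} + \frac{9}{5}i - \frac{5}{4}j - 8k


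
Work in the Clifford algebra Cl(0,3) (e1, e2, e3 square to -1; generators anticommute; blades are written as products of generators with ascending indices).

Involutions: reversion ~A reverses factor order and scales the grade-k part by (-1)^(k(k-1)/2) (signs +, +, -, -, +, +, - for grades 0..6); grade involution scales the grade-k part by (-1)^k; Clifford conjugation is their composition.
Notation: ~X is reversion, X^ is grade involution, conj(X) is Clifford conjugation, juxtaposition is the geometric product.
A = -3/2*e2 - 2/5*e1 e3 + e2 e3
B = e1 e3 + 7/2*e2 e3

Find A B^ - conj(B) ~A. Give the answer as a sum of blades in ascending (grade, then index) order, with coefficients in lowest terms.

first term: -31/10 + 21/4*e3 - 12/5*e1 e2 + 3/2*e1 e2 e3
second term: -31/10 + 21/4*e3 + 12/5*e1 e2 - 3/2*e1 e2 e3
Answer: -24/5*e1 e2 + 3*e1 e2 e3


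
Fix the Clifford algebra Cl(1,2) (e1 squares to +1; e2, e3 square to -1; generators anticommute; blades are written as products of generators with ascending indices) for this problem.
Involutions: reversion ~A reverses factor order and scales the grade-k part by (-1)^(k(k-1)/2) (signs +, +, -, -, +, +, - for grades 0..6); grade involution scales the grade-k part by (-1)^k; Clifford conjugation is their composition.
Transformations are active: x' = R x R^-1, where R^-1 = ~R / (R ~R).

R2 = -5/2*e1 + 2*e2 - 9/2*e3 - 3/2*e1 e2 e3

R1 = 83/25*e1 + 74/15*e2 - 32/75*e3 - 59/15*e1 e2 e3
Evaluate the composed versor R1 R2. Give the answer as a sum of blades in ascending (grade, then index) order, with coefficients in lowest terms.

Distribute over the terms of R1 (each basis-blade product reordered to ascending indices, repeated generators contracted through their squares):
(83/25*e1) R2 = -83/10 + 166/25*e1 e2 - 747/50*e1 e3 - 249/50*e2 e3
(74/15*e2) R2 = -148/15 + 37/3*e1 e2 - 37/5*e1 e3 - 111/5*e2 e3
(-32/75*e3) R2 = -48/25 - 16/25*e1 e2 - 16/15*e1 e3 + 64/75*e2 e3
(-59/15*e1 e2 e3) R2 = -59/10 - 177/10*e1 e2 - 118/15*e1 e3 + 59/6*e2 e3
Summing the partial products and collecting blades:
Answer: -1949/75 + 19/30*e1 e2 - 4691/150*e1 e3 - 1237/75*e2 e3


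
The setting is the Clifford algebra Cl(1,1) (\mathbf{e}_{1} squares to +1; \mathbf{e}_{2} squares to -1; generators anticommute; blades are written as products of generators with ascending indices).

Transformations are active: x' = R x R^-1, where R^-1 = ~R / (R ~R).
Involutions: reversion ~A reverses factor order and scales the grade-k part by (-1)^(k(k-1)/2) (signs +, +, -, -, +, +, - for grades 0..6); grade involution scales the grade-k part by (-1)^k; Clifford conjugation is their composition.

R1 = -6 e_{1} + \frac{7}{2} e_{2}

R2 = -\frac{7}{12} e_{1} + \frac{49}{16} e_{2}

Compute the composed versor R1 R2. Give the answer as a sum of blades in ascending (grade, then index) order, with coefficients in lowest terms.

Distribute over the terms of R1 (each basis-blade product reordered to ascending indices, repeated generators contracted through their squares):
(-6 e_{1}) R2 = \frac{7}{2} - \frac{147}{8} e_{1} e_{2}
(\frac{7}{2} e_{2}) R2 = -\frac{343}{32} + \frac{49}{24} e_{1} e_{2}
Summing the partial products and collecting blades:
Answer: -\frac{231}{32} - \frac{49}{3} e_{1} e_{2}


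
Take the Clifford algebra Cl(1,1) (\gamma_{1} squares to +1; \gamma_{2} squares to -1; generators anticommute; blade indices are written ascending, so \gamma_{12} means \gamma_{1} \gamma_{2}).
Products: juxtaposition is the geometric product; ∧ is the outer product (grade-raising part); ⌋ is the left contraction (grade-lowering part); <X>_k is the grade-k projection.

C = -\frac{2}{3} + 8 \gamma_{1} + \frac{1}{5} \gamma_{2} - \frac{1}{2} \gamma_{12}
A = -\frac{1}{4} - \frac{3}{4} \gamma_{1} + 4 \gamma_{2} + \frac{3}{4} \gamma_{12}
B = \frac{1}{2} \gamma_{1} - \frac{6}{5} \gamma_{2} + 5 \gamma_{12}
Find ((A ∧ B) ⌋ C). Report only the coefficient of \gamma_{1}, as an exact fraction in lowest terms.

step 1: -\frac{1}{8} \gamma_{1} + \frac{3}{10} \gamma_{2} - \frac{47}{20} \gamma_{12}
step 2: \frac{23}{200} - \frac{3}{20} \gamma_{1} + \frac{1}{16} \gamma_{2}
Answer: -\frac{3}{20}


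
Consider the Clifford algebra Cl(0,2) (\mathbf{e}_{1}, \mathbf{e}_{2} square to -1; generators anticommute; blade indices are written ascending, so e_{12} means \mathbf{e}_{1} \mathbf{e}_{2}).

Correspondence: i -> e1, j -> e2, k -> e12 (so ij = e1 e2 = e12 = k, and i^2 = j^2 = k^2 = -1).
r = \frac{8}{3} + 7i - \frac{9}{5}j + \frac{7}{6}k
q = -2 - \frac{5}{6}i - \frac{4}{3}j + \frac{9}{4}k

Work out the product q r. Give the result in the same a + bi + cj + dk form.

In blades: q = -2 - \frac{5}{6} e_{1} - \frac{4}{3} e_{2} + \frac{9}{4} e_{12}, r = \frac{8}{3} + 7 e_{1} - \frac{9}{5} e_{2} + \frac{7}{6} e_{12}.
Distribute q over r term by term (generator squares from the signature, products reordered to ascending indices): (-2)*r = -\frac{16}{3} - 14 e_{1} + \frac{18}{5} e_{2} - \frac{7}{3} e_{12}; (-\frac{5}{6} e_{1})*r = \frac{35}{6} - \frac{20}{9} e_{1} + \frac{35}{36} e_{2} + \frac{3}{2} e_{12}; (-\frac{4}{3} e_{2})*r = -\frac{12}{5} - \frac{14}{9} e_{1} - \frac{32}{9} e_{2} + \frac{28}{3} e_{12}; (\frac{9}{4} e_{12})*r = -\frac{21}{8} + \frac{81}{20} e_{1} + \frac{63}{4} e_{2} + 6 e_{12}.
Sum: -\frac{181}{40} - \frac{2471}{180} e_{1} + \frac{503}{30} e_{2} + \frac{29}{2} e_{12}; translating back through the correspondence:
Answer: -\frac{181}{40} - \frac{2471}{180}i + \frac{503}{30}j + \frac{29}{2}k


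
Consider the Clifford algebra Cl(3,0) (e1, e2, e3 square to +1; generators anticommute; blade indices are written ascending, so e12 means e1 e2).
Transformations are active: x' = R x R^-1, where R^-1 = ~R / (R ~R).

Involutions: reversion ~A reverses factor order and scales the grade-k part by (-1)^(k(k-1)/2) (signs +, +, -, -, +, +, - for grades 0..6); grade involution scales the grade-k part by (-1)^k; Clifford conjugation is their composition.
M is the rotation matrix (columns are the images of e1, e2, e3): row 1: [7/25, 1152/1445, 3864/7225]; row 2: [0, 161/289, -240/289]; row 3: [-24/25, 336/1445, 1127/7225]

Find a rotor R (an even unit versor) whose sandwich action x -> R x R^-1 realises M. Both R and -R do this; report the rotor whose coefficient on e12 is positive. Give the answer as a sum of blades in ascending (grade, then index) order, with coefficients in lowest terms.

Method: write R = a + b12*e12 + b13*e13 + b23*e23 with a^2 + b12^2 + b13^2 + b23^2 = 1 (so R^-1 = ~R). Expanding the columns R e_j ~R gives tr M = 4a^2 - 1 and, from the antisymmetric part, M21 - M12 = -4a*b12, M13 - M31 = 4a*b13, M32 - M23 = -4a*b23.
Here tr M = 287/289, so a^2 = (1 + tr M)/4 = 144/289 and a = ±12/17. Taking a = 12/17: M21 - M12 = -1152/1445, M13 - M31 = 432/289, M32 - M23 = 1536/1445, giving b12 = 24/85, b13 = 9/17, b23 = -32/85, i.e. R = 12/17 + 24/85*e12 + 9/17*e13 - 32/85*e23.
Its e12 coefficient is already positive.
Answer: 12/17 + 24/85*e12 + 9/17*e13 - 32/85*e23. Recall the cover is two-to-one: with M of trace 287/289, both preimages act alike, and the stated e12 sign chooses the sheet.


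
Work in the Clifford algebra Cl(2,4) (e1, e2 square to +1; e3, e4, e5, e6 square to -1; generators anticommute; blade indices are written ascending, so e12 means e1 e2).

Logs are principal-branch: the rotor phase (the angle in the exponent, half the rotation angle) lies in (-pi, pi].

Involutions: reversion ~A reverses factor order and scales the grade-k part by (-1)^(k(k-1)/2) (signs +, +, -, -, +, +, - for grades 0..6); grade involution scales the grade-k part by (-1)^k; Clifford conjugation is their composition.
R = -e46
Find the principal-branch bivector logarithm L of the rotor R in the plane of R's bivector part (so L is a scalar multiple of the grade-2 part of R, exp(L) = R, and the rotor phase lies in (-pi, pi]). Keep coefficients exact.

The scalar part of R is 0, which pins the rotor phase on the principal branch; dividing the bivector part by the sine of that phase recovers the unit plane, and L is the phase times that plane.
Concretely: cos(phase) = 0 gives phase = ±pi/2, and since phase/sin(phase) is even the sign is immaterial: L = (phase/sin(phase)) * <R>_2 = (pi/2) * <R>_2.
Answer: -pi/2*e46


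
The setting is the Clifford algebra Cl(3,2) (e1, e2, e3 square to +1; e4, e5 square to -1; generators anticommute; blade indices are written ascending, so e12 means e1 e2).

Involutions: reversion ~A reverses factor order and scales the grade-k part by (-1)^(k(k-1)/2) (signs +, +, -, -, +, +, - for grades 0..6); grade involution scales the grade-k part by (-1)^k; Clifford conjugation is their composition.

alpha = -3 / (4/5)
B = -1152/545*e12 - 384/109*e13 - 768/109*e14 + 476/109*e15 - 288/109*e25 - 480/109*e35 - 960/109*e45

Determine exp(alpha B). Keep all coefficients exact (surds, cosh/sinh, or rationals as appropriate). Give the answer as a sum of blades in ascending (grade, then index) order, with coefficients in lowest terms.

B^2 term by term: the squares give (-1152/545)^2*(e12)^2 + (-384/109)^2*(e13)^2 + (-768/109)^2*(e14)^2 + (476/109)^2*(e15)^2 + (-288/109)^2*(e25)^2 + (-480/109)^2*(e35)^2 + (-960/109)^2*(e45)^2 = 1327104/297025*(-1) + 147456/11881*(-1) + 589824/11881*(+1) + 226576/11881*(+1) + 82944/11881*(+1) + 230400/11881*(+1) + 921600/11881*(-1) = 16/25 (each basis 2-blade squares to minus the product of its generators' squares); cross terms between blades sharing an index anticommute and cancel; the commuting (index-disjoint) pairs give grade-4 terms 2*c*c'*(blade product), which cancel blade by blade — e1235: 221184/11881 - 221184/11881 = 0; e1245: 442368/11881 - 442368/11881 = 0; e1345: 737280/11881 - 737280/11881 = 0 — confirming B is simple. So B^2 = 16/25.
B^2 = 16/25 — the positive square puts this in the hyperbolic regime; l = 4/5, alpha*l = -3, so exp(alpha B) = cosh(-3) + (sinh(-3)/(4/5))*B = cosh(3) + (-5*sinh(3)/4)*B.
Answer: cosh(3) + 288*sinh(3)/109*e12 + 480*sinh(3)/109*e13 + 960*sinh(3)/109*e14 - 595*sinh(3)/109*e15 + 360*sinh(3)/109*e25 + 600*sinh(3)/109*e35 + 1200*sinh(3)/109*e45


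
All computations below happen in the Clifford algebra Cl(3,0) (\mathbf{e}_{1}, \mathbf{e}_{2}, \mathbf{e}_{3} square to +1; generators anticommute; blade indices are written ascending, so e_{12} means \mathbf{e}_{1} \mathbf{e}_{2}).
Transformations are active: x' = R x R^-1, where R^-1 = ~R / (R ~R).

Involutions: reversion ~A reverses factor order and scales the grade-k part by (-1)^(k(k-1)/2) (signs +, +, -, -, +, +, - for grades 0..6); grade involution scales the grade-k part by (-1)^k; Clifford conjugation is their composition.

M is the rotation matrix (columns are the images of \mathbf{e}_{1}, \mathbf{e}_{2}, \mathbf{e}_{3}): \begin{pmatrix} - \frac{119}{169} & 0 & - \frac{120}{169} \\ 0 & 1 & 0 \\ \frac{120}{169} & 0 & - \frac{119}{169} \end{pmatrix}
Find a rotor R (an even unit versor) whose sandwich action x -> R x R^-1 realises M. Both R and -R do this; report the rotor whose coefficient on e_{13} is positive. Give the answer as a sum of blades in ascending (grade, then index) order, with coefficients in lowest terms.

Method: write R = a + b12*e_{12} + b13*e_{13} + b23*e_{23} with a^2 + b12^2 + b13^2 + b23^2 = 1 (so R^-1 = ~R). Expanding the columns R e_j ~R gives tr M = 4a^2 - 1 and, from the antisymmetric part, M21 - M12 = -4a*b12, M13 - M31 = 4a*b13, M32 - M23 = -4a*b23.
Here tr M = -\frac{69}{169}, so a^2 = (1 + tr M)/4 = \frac{25}{169} and a = ±\frac{5}{13}. Taking a = \frac{5}{13}: M21 - M12 = 0, M13 - M31 = -\frac{240}{169}, M32 - M23 = 0, giving b12 = 0, b13 = -\frac{12}{13}, b23 = 0, i.e. R = \frac{5}{13} - \frac{12}{13} e_{13}.
Its e_{13} coefficient is negative, so report the other preimage -R.
Answer: -\frac{5}{13} + \frac{12}{13} e_{13}. Recall the cover is two-to-one: with M of trace -\frac{69}{169}, both preimages act alike, and the stated e_{13} sign chooses the sheet.


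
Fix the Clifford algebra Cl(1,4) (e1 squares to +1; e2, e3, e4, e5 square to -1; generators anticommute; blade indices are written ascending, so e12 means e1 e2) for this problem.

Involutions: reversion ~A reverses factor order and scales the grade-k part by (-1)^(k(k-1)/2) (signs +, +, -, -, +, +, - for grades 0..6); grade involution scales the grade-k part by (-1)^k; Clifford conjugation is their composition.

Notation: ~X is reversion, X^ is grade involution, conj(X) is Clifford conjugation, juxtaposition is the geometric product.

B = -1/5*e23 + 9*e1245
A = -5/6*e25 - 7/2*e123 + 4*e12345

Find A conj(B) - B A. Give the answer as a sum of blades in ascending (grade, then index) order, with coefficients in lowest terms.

first term: 7/10*e1 - 36*e3 - 15/2*e14 + 1/6*e35 - 4/5*e145 - 63/2*e345
second term: -7/10*e1 - 36*e3 - 15/2*e14 + 1/6*e35 + 4/5*e145 - 63/2*e345
Answer: 7/5*e1 - 8/5*e145


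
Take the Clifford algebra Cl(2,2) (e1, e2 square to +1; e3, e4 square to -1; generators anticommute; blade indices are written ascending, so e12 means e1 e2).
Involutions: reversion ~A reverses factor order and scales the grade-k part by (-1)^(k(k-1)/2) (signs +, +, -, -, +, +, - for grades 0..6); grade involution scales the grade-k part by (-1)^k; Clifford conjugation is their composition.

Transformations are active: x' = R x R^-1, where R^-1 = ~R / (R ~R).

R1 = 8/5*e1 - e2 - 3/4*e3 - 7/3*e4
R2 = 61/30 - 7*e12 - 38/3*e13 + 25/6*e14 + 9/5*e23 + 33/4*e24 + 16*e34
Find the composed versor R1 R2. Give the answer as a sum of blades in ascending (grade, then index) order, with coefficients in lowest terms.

Distribute over the terms of R1 (each basis-blade product reordered to ascending indices, repeated generators contracted through their squares):
(8/5*e1) R2 = 244/75*e1 - 56/5*e2 - 304/15*e3 + 20/3*e4 + 72/25*e123 + 66/5*e124 + 128/5*e134
(-e2) R2 = -7*e1 - 61/30*e2 - 9/5*e3 - 33/4*e4 - 38/3*e123 + 25/6*e124 - 16*e234
(-3/4*e3) R2 = 19/2*e1 - 27/20*e2 - 61/40*e3 + 12*e4 + 21/4*e123 + 25/8*e134 + 99/16*e234
(-7/3*e4) R2 = -175/18*e1 - 77/4*e2 - 112/3*e3 - 427/90*e4 + 49/3*e124 + 266/9*e134 - 21/5*e234
Summing the partial products and collecting blades:
Answer: -893/225*e1 - 203/6*e2 - 2437/40*e3 + 1021/180*e4 - 1361/300*e123 + 337/10*e124 + 20981/360*e134 - 1121/80*e234


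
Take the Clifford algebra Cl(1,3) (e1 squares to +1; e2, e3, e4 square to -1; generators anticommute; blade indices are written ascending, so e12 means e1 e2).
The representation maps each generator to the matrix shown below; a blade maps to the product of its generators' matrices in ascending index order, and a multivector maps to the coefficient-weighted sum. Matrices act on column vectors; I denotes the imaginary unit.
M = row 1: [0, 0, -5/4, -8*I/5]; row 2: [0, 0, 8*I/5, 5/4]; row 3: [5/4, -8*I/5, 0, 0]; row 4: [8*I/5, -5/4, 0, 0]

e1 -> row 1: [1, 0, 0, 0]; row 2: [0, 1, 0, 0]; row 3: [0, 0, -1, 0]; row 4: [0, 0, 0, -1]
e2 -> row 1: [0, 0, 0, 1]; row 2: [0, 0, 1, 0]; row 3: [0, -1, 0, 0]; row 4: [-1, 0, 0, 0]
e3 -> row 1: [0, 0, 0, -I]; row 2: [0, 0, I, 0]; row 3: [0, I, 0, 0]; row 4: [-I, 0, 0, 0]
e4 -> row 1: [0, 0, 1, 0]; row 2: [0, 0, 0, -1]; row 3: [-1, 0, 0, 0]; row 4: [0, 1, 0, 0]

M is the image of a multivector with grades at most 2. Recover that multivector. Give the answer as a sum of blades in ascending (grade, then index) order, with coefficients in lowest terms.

Method: the blade images are trace-orthogonal — tr(rho(e_A) rho(e_B)^-1) = 4 if A = B and 0 otherwise — and rho(e_A)^-1 = (e_A)^2 * rho(e_A) with (e_A)^2 = +1 or -1, so the coefficient of e_A in the preimage is (e_A)^2 * tr(M rho(e_A))/4.
Nonzero projections over blades of grade <= 2: e4: (e4)^2 = -1, tr(M rho(e4)) = 5, coefficient -5/4; e13: (e13)^2 = +1, tr(M rho(e13)) = 32/5, coefficient 8/5. Every other blade of grade <= 2 projects to 0.
Answer: -5/4*e4 + 8/5*e13


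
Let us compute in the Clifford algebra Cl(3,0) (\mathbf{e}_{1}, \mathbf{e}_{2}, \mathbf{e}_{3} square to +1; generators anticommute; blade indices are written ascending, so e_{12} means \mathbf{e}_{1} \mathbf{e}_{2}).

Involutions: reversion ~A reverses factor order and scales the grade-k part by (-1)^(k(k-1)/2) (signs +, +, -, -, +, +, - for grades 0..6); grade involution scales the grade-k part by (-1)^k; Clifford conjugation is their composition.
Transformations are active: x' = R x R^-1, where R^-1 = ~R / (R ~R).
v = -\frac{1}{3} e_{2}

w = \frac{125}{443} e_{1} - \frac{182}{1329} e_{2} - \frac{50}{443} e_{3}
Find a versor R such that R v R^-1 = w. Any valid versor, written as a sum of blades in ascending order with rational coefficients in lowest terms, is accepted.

Here q(v) = q(w) = \frac{1}{9}; the classical choice R = v + w = \frac{125}{443} e_{1} - \frac{625}{1329} e_{2} - \frac{50}{443} e_{3} then realises v -> w under the sandwich.
Answer: \frac{125}{443} e_{1} - \frac{625}{1329} e_{2} - \frac{50}{443} e_{3}


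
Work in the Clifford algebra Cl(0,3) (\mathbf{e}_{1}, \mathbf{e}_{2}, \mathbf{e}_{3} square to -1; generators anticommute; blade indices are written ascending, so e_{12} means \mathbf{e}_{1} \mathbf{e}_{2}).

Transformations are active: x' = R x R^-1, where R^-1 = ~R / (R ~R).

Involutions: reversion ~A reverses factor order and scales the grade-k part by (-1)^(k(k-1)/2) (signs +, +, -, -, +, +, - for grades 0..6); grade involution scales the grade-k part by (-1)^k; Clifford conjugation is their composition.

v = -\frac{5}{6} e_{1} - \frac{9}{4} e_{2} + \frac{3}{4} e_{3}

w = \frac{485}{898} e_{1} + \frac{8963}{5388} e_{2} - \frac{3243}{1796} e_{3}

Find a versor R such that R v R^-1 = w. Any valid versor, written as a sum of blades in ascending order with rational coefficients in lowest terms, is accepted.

Why this works: both vectors square to -\frac{455}{72}, so q(v) = q(w) and R = v + w = -\frac{395}{1347} e_{1} - \frac{790}{1347} e_{2} - \frac{474}{449} e_{3} carries v to w — its own direction survives, the complement (v - w)/2 flips.
Answer: -\frac{395}{1347} e_{1} - \frac{790}{1347} e_{2} - \frac{474}{449} e_{3}


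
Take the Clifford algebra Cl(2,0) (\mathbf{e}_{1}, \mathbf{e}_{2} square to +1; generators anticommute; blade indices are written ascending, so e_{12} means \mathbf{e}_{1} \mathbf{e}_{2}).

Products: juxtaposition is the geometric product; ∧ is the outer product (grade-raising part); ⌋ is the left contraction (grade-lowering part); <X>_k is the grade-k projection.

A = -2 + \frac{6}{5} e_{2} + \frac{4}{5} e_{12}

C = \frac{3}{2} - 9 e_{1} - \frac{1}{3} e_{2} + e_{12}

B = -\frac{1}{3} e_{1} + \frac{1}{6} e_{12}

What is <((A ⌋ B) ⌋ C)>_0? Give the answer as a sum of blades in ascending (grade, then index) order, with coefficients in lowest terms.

step 1: -\frac{2}{15} + \frac{7}{15} e_{1} - \frac{1}{3} e_{12}
step 2: -\frac{61}{15} + \frac{6}{5} e_{1} + \frac{23}{45} e_{2} - \frac{2}{15} e_{12}
step 3: -\frac{61}{15}
Answer: -\frac{61}{15}


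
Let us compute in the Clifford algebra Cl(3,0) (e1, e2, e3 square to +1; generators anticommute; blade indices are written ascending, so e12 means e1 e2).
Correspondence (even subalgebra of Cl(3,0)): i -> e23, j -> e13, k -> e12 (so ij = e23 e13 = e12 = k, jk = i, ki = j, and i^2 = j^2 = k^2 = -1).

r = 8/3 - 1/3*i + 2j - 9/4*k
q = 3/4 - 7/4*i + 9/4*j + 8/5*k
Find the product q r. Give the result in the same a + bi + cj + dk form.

In blades: q = 3/4 + 8/5*e12 + 9/4*e13 - 7/4*e23, r = 8/3 - 9/4*e12 + 2*e13 - 1/3*e23.
Distribute q over r term by term (generator squares from the signature, products reordered to ascending indices): (3/4)*r = 2 - 27/16*e12 + 3/2*e13 - 1/4*e23; (8/5*e12)*r = 18/5 + 64/15*e12 - 8/15*e13 - 16/5*e23; (9/4*e13)*r = -9/2 + 3/4*e12 + 6*e13 - 81/16*e23; (-7/4*e23)*r = -7/12 - 7/2*e12 - 63/16*e13 - 14/3*e23.
Sum: 31/60 - 41/240*e12 + 727/240*e13 - 3163/240*e23; translating back through the correspondence:
Answer: 31/60 - 3163/240*i + 727/240*j - 41/240*k


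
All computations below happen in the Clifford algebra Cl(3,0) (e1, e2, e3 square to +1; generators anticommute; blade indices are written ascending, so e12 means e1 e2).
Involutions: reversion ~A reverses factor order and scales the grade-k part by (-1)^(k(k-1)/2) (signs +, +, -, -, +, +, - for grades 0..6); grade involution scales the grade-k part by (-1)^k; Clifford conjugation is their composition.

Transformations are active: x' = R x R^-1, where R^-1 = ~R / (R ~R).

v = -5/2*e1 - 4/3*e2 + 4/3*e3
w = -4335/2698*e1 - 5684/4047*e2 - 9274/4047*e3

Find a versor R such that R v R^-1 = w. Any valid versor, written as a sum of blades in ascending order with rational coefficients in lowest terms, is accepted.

Construction: equal norms (both 353/36) license R = v + w = -5540/1349*e1 - 11080/4047*e2 - 3878/4047*e3 — nothing changes along that direction, while (v - w)/2 changes sign, so v maps onto w.
Answer: -5540/1349*e1 - 11080/4047*e2 - 3878/4047*e3


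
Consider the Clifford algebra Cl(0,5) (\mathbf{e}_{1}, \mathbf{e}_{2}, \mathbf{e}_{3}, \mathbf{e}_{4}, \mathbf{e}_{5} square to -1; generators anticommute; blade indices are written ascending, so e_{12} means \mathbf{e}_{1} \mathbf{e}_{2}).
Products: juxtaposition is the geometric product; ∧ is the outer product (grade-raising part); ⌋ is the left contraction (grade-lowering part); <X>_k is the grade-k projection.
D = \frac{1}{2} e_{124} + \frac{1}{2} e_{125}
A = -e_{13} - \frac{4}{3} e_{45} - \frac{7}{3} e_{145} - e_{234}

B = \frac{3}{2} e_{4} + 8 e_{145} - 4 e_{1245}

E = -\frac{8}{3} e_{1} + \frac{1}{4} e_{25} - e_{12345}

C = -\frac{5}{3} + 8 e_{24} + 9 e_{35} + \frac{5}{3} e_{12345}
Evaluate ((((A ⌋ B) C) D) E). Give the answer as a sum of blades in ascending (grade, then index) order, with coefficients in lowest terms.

step 1: -\frac{56}{3} + \frac{32}{3} e_{1} + \frac{28}{3} e_{2} - \frac{16}{3} e_{12}
step 2: \frac{280}{9} - \frac{160}{9} e_{1} - \frac{140}{9} e_{2} - \frac{224}{3} e_{4} + \frac{80}{9} e_{12} + \frac{128}{3} e_{14} - \frac{448}{3} e_{24} - 168 e_{35} + \frac{256}{3} e_{124} + 96 e_{135} + 84 e_{235} + \frac{80}{9} e_{345} - 48 e_{1235} + \frac{140}{9} e_{1345} - \frac{160}{9} e_{2345} - \frac{280}{9} e_{12345}
step 3: \frac{128}{3} + \frac{224}{3} e_{1} + \frac{64}{3} e_{2} - 24 e_{3} - \frac{40}{9} e_{4} - \frac{40}{9} e_{5} + \frac{112}{3} e_{12} - 42 e_{13} - \frac{70}{9} e_{14} - \frac{70}{9} e_{15} + 48 e_{23} + \frac{80}{9} e_{24} + \frac{80}{9} e_{25} - \frac{140}{9} e_{34} + \frac{140}{9} e_{35} - \frac{128}{3} e_{45} + 84 e_{123} + \frac{140}{9} e_{124} + \frac{140}{9} e_{125} + \frac{80}{9} e_{134} - \frac{80}{9} e_{135} - \frac{224}{3} e_{145} + \frac{70}{9} e_{234} - \frac{70}{9} e_{235} - \frac{64}{3} e_{245} - 24 e_{345} - \frac{40}{9} e_{1234} + \frac{40}{9} e_{1235} - \frac{112}{3} e_{1245} - 42 e_{1345} + 48 e_{2345} + 84 e_{12345}
step 4: \frac{2528}{9} - \frac{497}{3} e_{1} - \frac{428}{3} e_{2} + \frac{2653}{18} e_{3} + \frac{536}{27} e_{4} + \frac{536}{27} e_{5} + \frac{1421}{18} e_{12} - \frac{758}{9} e_{13} - \frac{362}{27} e_{14} - \frac{362}{27} e_{15} + \frac{2653}{9} e_{23} + \frac{1168}{27} e_{24} + \frac{1168}{27} e_{25} - \frac{104}{27} e_{34} + \frac{104}{27} e_{35} - \frac{2528}{9} e_{45} - \frac{1516}{9} e_{123} - \frac{556}{27} e_{124} - \frac{556}{27} e_{125} + \frac{793}{27} e_{134} - \frac{793}{27} e_{135} + \frac{497}{3} e_{145} + \frac{368}{27} e_{234} - \frac{368}{27} e_{235} + \frac{428}{3} e_{245} + \frac{2653}{18} e_{345} + \frac{313}{54} e_{1234} - \frac{313}{54} e_{1235} - \frac{1421}{18} e_{1245} - \frac{758}{9} e_{1345} + \frac{2653}{9} e_{2345} - \frac{1516}{9} e_{12345}
Answer: \frac{2528}{9} - \frac{497}{3} e_{1} - \frac{428}{3} e_{2} + \frac{2653}{18} e_{3} + \frac{536}{27} e_{4} + \frac{536}{27} e_{5} + \frac{1421}{18} e_{12} - \frac{758}{9} e_{13} - \frac{362}{27} e_{14} - \frac{362}{27} e_{15} + \frac{2653}{9} e_{23} + \frac{1168}{27} e_{24} + \frac{1168}{27} e_{25} - \frac{104}{27} e_{34} + \frac{104}{27} e_{35} - \frac{2528}{9} e_{45} - \frac{1516}{9} e_{123} - \frac{556}{27} e_{124} - \frac{556}{27} e_{125} + \frac{793}{27} e_{134} - \frac{793}{27} e_{135} + \frac{497}{3} e_{145} + \frac{368}{27} e_{234} - \frac{368}{27} e_{235} + \frac{428}{3} e_{245} + \frac{2653}{18} e_{345} + \frac{313}{54} e_{1234} - \frac{313}{54} e_{1235} - \frac{1421}{18} e_{1245} - \frac{758}{9} e_{1345} + \frac{2653}{9} e_{2345} - \frac{1516}{9} e_{12345}


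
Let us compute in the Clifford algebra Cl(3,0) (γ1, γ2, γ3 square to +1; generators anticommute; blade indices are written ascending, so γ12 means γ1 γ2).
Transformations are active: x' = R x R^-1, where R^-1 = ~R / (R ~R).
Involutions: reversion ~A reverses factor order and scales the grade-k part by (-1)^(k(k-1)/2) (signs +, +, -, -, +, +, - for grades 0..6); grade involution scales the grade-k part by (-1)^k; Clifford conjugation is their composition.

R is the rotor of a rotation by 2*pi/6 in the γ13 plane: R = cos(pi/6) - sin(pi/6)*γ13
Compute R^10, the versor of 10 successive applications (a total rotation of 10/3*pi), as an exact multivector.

Because a rotor carries half the rotation angle, composing 10 copies of this γ13-plane rotor multiplies the phase: 10*(pi/6) = 5*pi/3, hence R^10 = cos(5*pi/3) - sin(5*pi/3)*γ13.
cos(5*pi/3) = 1/2 and sin(5*pi/3) = -sqrt(3)/2, so R^10 = 1/2 + sqrt(3)/2*γ13. The net rotation is 4/3*pi (after discarding 1 full turn, each of which contributes a factor -1 to the rotor); the rotor keeps the half-angle phase exactly.
Answer: 1/2 + sqrt(3)/2*γ13


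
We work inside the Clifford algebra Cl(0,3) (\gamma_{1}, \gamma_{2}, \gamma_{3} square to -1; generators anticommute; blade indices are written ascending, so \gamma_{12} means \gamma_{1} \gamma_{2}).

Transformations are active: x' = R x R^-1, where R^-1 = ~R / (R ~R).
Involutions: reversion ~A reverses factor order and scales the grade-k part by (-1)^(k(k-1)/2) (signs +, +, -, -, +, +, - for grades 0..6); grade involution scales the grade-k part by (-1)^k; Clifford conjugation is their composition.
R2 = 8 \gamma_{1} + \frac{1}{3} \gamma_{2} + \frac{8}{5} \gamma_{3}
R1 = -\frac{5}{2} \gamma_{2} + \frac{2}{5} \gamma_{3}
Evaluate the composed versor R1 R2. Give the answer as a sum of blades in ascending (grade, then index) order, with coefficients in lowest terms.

Distribute over the terms of R1 (each basis-blade product reordered to ascending indices, repeated generators contracted through their squares):
(-\frac{5}{2} \gamma_{2}) R2 = \frac{5}{6} + 20 \gamma_{12} - 4 \gamma_{23}
(\frac{2}{5} \gamma_{3}) R2 = -\frac{16}{25} - \frac{16}{5} \gamma_{13} - \frac{2}{15} \gamma_{23}
Summing the partial products and collecting blades:
Answer: \frac{29}{150} + 20 \gamma_{12} - \frac{16}{5} \gamma_{13} - \frac{62}{15} \gamma_{23}


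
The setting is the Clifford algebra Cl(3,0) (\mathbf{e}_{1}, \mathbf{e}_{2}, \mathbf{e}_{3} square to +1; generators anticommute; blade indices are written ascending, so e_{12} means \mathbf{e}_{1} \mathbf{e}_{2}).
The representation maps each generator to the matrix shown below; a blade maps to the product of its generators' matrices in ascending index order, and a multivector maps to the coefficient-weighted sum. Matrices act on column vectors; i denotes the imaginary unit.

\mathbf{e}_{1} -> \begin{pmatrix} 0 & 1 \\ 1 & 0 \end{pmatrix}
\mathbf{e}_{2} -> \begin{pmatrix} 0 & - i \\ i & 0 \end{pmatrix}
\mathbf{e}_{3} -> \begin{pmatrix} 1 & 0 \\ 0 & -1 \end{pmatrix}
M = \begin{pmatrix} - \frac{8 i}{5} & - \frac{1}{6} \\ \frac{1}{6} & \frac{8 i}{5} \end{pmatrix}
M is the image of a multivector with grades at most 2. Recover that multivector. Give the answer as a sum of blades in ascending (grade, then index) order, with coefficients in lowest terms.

Method: 1, rho(e_{1}), rho(e_{2}), rho(e_{3}) form a trace-orthogonal basis of the 2x2 complex matrices (tr(X Y) = 2 if X = Y, else 0), so M = m0*1 + m1*rho(e_{1}) + m2*rho(e_{2}) + m3*rho(e_{3}) with m0 = tr(M)/2 = 0, m1 = tr(M rho(e_{1}))/2 = 0, m2 = tr(M rho(e_{2}))/2 = - \frac{i}{6}, m3 = tr(M rho(e_{3}))/2 = - \frac{8 i}{5}.
Multiplying table entries, the bivector images are rho(e_{12}) = i*rho(e_{3}), rho(e_{13}) = -i*rho(e_{2}), rho(e_{23}) = i*rho(e_{1}); with real blade coefficients the real parts of m0..m3 are the coefficients of 1, e_{1}, e_{2}, e_{3} and the imaginary parts give the bivectors (e_{23}: Im m1, e_{13}: -Im m2, e_{12}: Im m3).
Answer: -\frac{8}{5} e_{12} + \frac{1}{6} e_{13}


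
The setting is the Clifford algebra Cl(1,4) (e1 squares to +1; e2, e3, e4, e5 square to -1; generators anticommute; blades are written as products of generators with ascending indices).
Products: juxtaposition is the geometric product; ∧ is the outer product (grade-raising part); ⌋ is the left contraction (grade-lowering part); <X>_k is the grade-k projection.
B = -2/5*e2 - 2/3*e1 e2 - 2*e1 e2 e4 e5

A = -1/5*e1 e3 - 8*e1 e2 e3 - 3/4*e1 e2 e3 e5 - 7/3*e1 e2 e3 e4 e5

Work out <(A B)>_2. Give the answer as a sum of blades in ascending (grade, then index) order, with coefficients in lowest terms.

step 1: 2/3*e3 + 16/5*e1 e3 + 2/15*e2 e3 + 3/2*e3 e4 + 1/2*e3 e5 - 2/25*e1 e2 e3 - 3/10*e1 e3 e5 + 158/9*e3 e4 e5 + 14/15*e1 e3 e4 e5 + 2/5*e2 e3 e4 e5
step 2: 16/5*e1 e3 + 2/15*e2 e3 + 3/2*e3 e4 + 1/2*e3 e5
Answer: 16/5*e1 e3 + 2/15*e2 e3 + 3/2*e3 e4 + 1/2*e3 e5


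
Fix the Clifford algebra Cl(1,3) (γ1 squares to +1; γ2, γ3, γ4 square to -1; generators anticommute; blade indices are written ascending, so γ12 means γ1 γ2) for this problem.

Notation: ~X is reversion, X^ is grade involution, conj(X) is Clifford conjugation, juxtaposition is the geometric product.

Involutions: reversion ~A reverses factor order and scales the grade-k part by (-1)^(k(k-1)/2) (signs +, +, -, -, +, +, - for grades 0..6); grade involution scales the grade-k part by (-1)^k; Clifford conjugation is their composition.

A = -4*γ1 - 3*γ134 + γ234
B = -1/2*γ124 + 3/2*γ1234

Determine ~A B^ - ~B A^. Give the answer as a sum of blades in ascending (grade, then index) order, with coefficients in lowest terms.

first term: 3/2*γ1 - 9/2*γ2 + 1/2*γ13 - 3/2*γ23 - 2*γ24 - 6*γ234
second term: -3/2*γ1 + 9/2*γ2 - 1/2*γ13 + 3/2*γ23 + 2*γ24 - 6*γ234
Answer: 3*γ1 - 9*γ2 + γ13 - 3*γ23 - 4*γ24


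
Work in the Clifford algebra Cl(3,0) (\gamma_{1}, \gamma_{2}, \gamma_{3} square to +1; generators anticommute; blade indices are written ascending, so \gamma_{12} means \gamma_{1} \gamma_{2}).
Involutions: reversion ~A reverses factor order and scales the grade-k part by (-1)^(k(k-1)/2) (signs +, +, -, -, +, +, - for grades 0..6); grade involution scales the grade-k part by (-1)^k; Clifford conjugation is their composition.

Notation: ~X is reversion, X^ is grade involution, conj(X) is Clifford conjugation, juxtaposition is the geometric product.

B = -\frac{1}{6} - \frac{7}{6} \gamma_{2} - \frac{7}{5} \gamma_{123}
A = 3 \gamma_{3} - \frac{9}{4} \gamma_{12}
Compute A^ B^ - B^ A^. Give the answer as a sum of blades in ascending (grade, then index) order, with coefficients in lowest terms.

first term: -\frac{21}{8} \gamma_{1} + \frac{73}{20} \gamma_{3} - \frac{153}{40} \gamma_{12} + \frac{7}{2} \gamma_{23}
second term: \frac{21}{8} \gamma_{1} + \frac{73}{20} \gamma_{3} - \frac{153}{40} \gamma_{12} - \frac{7}{2} \gamma_{23}
Answer: -\frac{21}{4} \gamma_{1} + 7 \gamma_{23}


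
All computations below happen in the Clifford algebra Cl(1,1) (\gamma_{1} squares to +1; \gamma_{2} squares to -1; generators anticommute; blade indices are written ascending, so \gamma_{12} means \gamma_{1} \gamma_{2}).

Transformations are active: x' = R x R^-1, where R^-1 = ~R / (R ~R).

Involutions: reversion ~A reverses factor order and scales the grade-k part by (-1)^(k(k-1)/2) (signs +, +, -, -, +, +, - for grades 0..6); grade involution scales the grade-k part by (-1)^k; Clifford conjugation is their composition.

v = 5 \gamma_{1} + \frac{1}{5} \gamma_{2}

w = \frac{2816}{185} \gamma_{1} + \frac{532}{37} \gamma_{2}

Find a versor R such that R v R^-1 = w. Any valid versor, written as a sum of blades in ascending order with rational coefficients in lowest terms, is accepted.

Take R = v + w = \frac{3741}{185} \gamma_{1} + \frac{2697}{185} \gamma_{2}. Because q(v) = q(w) = \frac{624}{25}, conjugation by R sends v exactly to w.
Answer: \frac{3741}{185} \gamma_{1} + \frac{2697}{185} \gamma_{2}


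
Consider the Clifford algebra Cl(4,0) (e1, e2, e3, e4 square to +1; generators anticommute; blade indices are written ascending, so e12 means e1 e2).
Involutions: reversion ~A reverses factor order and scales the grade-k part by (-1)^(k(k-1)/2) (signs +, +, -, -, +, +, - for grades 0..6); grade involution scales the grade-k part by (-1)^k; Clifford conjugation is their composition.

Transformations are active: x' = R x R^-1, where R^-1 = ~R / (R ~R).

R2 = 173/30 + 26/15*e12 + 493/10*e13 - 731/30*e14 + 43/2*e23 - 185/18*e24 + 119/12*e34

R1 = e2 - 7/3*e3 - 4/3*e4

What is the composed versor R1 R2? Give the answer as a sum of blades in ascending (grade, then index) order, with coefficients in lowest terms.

Distribute over the terms of R1 (each basis-blade product reordered to ascending indices, repeated generators contracted through their squares):
(e2) R2 = -26/15*e1 + 173/30*e2 + 43/2*e3 - 185/18*e4 - 493/10*e123 + 731/30*e124 + 119/12*e234
(-7/3*e3) R2 = 3451/30*e1 + 301/6*e2 - 1211/90*e3 - 833/36*e4 - 182/45*e123 - 5117/90*e134 - 1295/54*e234
(-4/3*e4) R2 = -1462/45*e1 - 370/27*e2 + 119/9*e3 - 346/45*e4 - 104/45*e124 - 986/15*e134 - 86/3*e234
Summing the partial products and collecting blades:
Answer: 7273/90*e1 + 5701/135*e2 + 319/15*e3 - 7399/180*e4 - 4801/90*e123 + 397/18*e124 - 11033/90*e134 - 4615/108*e234


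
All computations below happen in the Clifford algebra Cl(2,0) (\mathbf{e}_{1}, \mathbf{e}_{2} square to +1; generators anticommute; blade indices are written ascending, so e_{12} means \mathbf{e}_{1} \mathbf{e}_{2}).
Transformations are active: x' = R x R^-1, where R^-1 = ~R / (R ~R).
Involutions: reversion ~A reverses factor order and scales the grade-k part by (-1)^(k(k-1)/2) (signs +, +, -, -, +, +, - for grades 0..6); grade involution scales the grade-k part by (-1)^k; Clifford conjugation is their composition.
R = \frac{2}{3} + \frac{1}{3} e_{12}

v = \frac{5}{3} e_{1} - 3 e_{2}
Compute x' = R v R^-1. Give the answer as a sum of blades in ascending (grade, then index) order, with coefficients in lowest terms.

~R = \frac{2}{3} - \frac{1}{3} e_{12}, and R ~R = \frac{5}{9}, so R^-1 = ~R / (\frac{5}{9}).
R v = \frac{1}{9} e_{1} - \frac{23}{9} e_{2}
Answer: -\frac{7}{5} e_{1} - \frac{47}{15} e_{2}


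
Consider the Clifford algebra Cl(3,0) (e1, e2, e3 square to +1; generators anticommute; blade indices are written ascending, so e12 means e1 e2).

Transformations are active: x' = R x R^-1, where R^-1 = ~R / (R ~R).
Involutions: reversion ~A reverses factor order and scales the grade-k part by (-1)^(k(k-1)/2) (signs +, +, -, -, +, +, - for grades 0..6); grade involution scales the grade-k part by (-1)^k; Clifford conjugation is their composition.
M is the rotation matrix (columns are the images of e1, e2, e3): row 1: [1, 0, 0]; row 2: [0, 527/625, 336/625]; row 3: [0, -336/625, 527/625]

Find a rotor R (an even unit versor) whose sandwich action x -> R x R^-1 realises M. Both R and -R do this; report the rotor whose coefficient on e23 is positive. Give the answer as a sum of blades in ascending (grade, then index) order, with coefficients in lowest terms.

Method: write R = a + b12*e12 + b13*e13 + b23*e23 with a^2 + b12^2 + b13^2 + b23^2 = 1 (so R^-1 = ~R). Expanding the columns R e_j ~R gives tr M = 4a^2 - 1 and, from the antisymmetric part, M21 - M12 = -4a*b12, M13 - M31 = 4a*b13, M32 - M23 = -4a*b23.
Here tr M = 1679/625, so a^2 = (1 + tr M)/4 = 576/625 and a = ±24/25. Taking a = 24/25: M21 - M12 = 0, M13 - M31 = 0, M32 - M23 = -672/625, giving b12 = 0, b13 = 0, b23 = 7/25, i.e. R = 24/25 + 7/25*e23.
Its e23 coefficient is already positive.
Answer: 24/25 + 7/25*e23. Sheet selection: the two-to-one cover makes ±R indistinguishable at the matrix level (trace 1679/625), so uniqueness comes from the required sign on e23.
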